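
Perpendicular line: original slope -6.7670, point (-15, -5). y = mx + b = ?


Perpendicular slope = -1/m1 = -1/(-6.7670) = 0.1478
b2 = y0 - m2*x0 = -5 - 15/(-6.7670) = -5 + 2.2166 = -2.7834

y = 0.1478x - 2.7834


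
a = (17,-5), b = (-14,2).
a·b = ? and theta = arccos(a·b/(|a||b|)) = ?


a·b = 17*(-14) - 5*2 = -238 - 10 = -248
|a| = sqrt(289+25) = 17.7200
|b| = sqrt(196+4) = 14.1421
cos(theta) = -248/(sqrt(314)*sqrt(200)) = -248/sqrt(62800) = -0.989628
theta = arccos(-248/sqrt(62800)) = 171.7406 degrees

a·b = -248, theta = 171.7406 deg


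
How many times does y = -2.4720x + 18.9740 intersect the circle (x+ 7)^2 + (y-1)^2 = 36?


Substitute y = -2.4720x + 18.9740: (x+ 7)^2 + (-2.4720x+18.9740-1)^2 = 36
Expand to Ax^2 + Bx + C = 0, where b-k = 17.974
A = 1+m^2 = 7.110784
B = 2(m(b-k) - h) = 2(-2.4720*17.974 + 7) = -74.863456
C = h^2 + (b-k)^2 - r^2 = 49 + 323.064676 - 36 = 336.064676
disc = B^2-4AC = 5604.5370 - 9558.7333 = -3954.1963
disc < 0

0 intersection points


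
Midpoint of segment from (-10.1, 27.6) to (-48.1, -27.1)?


Mx = (-10.1 - 48.1)/2 = -58.2/2 = -29.1000
My = (27.6 - 27.1)/2 = 0.5/2 = 0.2500

(-29.1000, 0.2500)


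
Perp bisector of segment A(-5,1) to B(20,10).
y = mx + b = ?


Midpoint = (7.5, 5.5)
Slope of AB = dy/dx = 9/25 = 0.3600
Perp slope = -dx/dy = -25/9 = -2.7778
b = My - (perp slope)*Mx = 5.5 + (25*7.5)/9 = 5.5 + 20.8333 = 26.3333

y = -2.7778x + 26.3333


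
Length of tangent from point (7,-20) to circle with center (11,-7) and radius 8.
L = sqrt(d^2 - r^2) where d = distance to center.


d = sqrt((7-11)^2 + (-20+ 7)^2) = sqrt(16+169) = 13.6015
L = sqrt(185.0000 - 64) = sqrt(121.0000) = 11.0000

11.0000


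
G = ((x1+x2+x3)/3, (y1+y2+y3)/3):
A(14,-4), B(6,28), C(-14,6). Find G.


Gx = (14+6- 14)/3 = 6/3 = 2.0000
Gy = (-4+28+6)/3 = 30/3 = 10.0000

G = (2.0000, 10.0000)


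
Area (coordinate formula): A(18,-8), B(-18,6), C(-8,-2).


18*(6+ 2) = 144
-18*(-2+ 8) = -108
-8*(-8-6) = 112
sum = 148
Area = |148|/2 = 74.0000

74.0000 sq units


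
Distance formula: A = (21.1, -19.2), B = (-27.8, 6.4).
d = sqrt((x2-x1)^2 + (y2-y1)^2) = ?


dx = -27.8 - 21.1 = -48.9
dy = 6.4 + 19.2 = 25.6
d = sqrt(2391.21 + 655.36) = sqrt(3046.57) = 55.1957

55.1957


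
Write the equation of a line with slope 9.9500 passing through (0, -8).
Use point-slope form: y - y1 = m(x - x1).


y + 8 = 9.9500(x - 0)
y = 9.9500x - 8 - 9.9500*0
y = 9.9500x - 8.0000

y = 9.9500x - 8.0000


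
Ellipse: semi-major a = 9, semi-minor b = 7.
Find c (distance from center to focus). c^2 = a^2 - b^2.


c^2 = 9^2 - 7^2 = 81 - 49 = 32
c = sqrt(32) = 5.6569

c = 5.6569


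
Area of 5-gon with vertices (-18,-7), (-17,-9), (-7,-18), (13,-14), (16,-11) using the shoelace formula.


sum(xi*y_{i+1}) = -18*(-9) - 17*(-18) - 7*(-14) + 13*(-11) + 16*(-7) = 311
sum(yi*x_{i+1}) = -7*(-17) - 9*(-7) - 18*13 - 14*16 - 11*(-18) = -78
Area = |311 + 78|/2 = 389/2 = 194.5000

194.5000 sq units


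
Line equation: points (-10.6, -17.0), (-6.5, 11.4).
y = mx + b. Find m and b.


m = (28.4)/(4.1) = 6.9268
b = y1 - m*x1 = -17.0 - (28.4*(-10.6))/(4.1) = -17.0 + 73.4244 = 56.4244

y = 6.9268x + 56.4244


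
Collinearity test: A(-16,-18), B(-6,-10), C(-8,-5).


-16*(-10+ 5) - 6*(-5+ 18) - 8*(-18+ 10)
= 80 - 78 + 64 = 66

No, not collinear (determinant = 66)


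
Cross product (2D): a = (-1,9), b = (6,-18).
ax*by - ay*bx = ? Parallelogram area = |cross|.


cross = -1*(-18) - 9*6 = 18 - 54 = -36
Parallelogram area = |-36| = 36

cross = -36, parallelogram area = 36


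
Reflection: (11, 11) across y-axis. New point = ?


Reflection rule for y-axis: (-x, y)
(11, 11) -> (-11, 11)

(-11, 11)


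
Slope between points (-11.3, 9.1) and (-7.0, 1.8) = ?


dy = 1.8 - 9.1 = -7.3
dx = -7.0 + 11.3 = 4.3
m = -7.3/4.3 = -1.6977

m = -1.6977


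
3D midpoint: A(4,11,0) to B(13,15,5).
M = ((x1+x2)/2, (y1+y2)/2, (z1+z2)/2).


Mx = (4+13)/2 = 8.5000
My = (11+15)/2 = 13.0000
Mz = (0+5)/2 = 2.5000

M = (8.5000, 13.0000, 2.5000)


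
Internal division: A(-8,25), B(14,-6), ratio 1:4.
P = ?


Px = (1*14 + 4*(-8))/5 = -18/5 = -3.6000
Py = (1*(-6) + 4*25)/5 = 94/5 = 18.8000

P = (-3.6000, 18.8000)


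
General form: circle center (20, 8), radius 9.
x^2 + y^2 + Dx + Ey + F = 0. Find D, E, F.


(x-20)^2 + (y-8)^2 = 9^2
D = -2h = -40, E = -2k = -16
F = h^2+k^2-r^2 = 400+64-81 = 383

D = -40, E = -16, F = 383


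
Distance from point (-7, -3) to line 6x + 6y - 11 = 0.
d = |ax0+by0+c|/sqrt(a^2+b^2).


|6*(-7) + 6*(-3) - 11| = |-71| = 71
sqrt(36 + 36) = sqrt(72) = 8.4853
d = 71/sqrt(72) = 8.3674

8.3674


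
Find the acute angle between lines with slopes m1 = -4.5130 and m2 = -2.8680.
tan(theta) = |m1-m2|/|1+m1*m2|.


m1-m2 = -1.645
1+m1*m2 = 13.943284
tan(theta) = |-1.645/13.943284| = 0.117978
theta = arctan(|-1.645/13.943284|) = 6.7285 degrees (acute angle)

6.7285 degrees


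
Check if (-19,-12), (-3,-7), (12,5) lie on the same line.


-19*(-7-5) - 3*(5+ 12) + 12*(-12+ 7)
= 228 - 51 - 60 = 117

No, not collinear (determinant = 117)


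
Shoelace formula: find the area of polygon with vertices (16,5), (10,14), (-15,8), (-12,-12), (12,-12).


sum(xi*y_{i+1}) = 16*14 + 10*8 - 15*(-12) - 12*(-12) + 12*5 = 688
sum(yi*x_{i+1}) = 5*10 + 14*(-15) + 8*(-12) - 12*12 - 12*16 = -592
Area = |688 + 592|/2 = 1280/2 = 640.0000

640.0000 sq units


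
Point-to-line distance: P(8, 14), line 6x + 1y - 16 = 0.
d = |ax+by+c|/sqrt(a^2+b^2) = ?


|6*8 + 1*14 - 16| = |46| = 46
sqrt(36 + 1) = sqrt(37) = 6.0828
d = 46/sqrt(37) = 7.5624

7.5624


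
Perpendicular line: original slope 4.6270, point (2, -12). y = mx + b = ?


Perpendicular slope = -1/m1 = -1/4.6270 = -0.2161
b2 = y0 - m2*x0 = -12 + 2/4.6270 = -12 + 0.4322 = -11.5678

y = -0.2161x - 11.5678


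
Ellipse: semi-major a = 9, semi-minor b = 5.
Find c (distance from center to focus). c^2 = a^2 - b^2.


c^2 = 9^2 - 5^2 = 81 - 25 = 56
c = sqrt(56) = 7.4833

c = 7.4833


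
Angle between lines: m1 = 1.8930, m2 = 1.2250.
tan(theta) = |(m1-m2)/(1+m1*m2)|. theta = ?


m1-m2 = 0.668
1+m1*m2 = 3.318925
tan(theta) = |0.668/3.318925| = 0.201270
theta = arctan(|0.668/3.318925|) = 11.3799 degrees (acute angle)

11.3799 degrees


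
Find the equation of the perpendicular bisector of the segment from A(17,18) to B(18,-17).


Midpoint = (17.5, 0.5)
Slope of AB = dy/dx = -35/1 = -35.0000
Perp slope = -dx/dy = 1/35 = 0.0286
b = My - (perp slope)*Mx = 0.5 + (1*17.5)/(-35) = 0.5 - 0.5000 = 0

y = 0.0286x + 0


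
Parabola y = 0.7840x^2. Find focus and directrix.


a = 0.7840
1/(4a) = 0.3189
Focus = (0, 0.3189)
Directrix: y = -0.3189

Focus = (0, 0.3189), Directrix: y = -0.3189


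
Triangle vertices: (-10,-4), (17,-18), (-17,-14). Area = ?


-10*(-18+ 14) = 40
17*(-14+ 4) = -170
-17*(-4+ 18) = -238
sum = -368
Area = |-368|/2 = 184.0000

184.0000 sq units


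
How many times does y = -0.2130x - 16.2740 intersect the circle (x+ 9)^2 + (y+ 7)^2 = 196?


Substitute y = -0.2130x - 16.2740: (x+ 9)^2 + (-0.2130x- 16.2740+ 7)^2 = 196
Expand to Ax^2 + Bx + C = 0, where b-k = -9.274
A = 1+m^2 = 1.045369
B = 2(m(b-k) - h) = 2(-0.2130*(-9.274) + 9) = 21.950724
C = h^2 + (b-k)^2 - r^2 = 81 + 86.007076 - 196 = -28.992924
disc = B^2-4AC = 481.8343 + 121.2332 = 603.0675
disc > 0

2 intersection points


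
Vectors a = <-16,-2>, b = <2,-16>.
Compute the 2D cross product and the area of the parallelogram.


cross = -16*(-16) + 2*2 = 256 + 4 = 260
Parallelogram area = |260| = 260

cross = 260, parallelogram area = 260


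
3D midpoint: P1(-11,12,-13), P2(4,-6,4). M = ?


Mx = (-11+4)/2 = -3.5000
My = (12- 6)/2 = 3.0000
Mz = (-13+4)/2 = -4.5000

M = (-3.5000, 3.0000, -4.5000)


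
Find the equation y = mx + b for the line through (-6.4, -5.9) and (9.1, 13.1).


m = (19.0)/(15.5) = 1.2258
b = y1 - m*x1 = -5.9 - (19.0*(-6.4))/(15.5) = -5.9 + 7.8452 = 1.9452

y = 1.2258x + 1.9452


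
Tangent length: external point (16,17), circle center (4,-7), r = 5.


d = sqrt((16-4)^2 + (17+ 7)^2) = sqrt(144+576) = 26.8328
L = sqrt(720.0000 - 25) = sqrt(695.0000) = 26.3629

26.3629


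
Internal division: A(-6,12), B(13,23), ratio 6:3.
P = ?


Px = (6*13 + 3*(-6))/9 = 60/9 = 6.6667
Py = (6*23 + 3*12)/9 = 174/9 = 19.3333

P = (6.6667, 19.3333)


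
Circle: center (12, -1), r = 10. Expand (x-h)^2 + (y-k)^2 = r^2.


(x-12)^2 + (y+ 1)^2 = 10^2
D = -2h = -24, E = -2k = 2
F = h^2+k^2-r^2 = 144+1-100 = 45

x^2 + y^2 - 24x + 2y + 45 = 0


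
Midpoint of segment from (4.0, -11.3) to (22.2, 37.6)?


Mx = (4.0 + 22.2)/2 = 26.2/2 = 13.1000
My = (-11.3 + 37.6)/2 = 26.3/2 = 13.1500

(13.1000, 13.1500)


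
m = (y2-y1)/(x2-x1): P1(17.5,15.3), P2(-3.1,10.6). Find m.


dy = 10.6 - 15.3 = -4.7
dx = -3.1 - 17.5 = -20.6
m = -4.7/(-20.6) = 0.2282

m = 0.2282


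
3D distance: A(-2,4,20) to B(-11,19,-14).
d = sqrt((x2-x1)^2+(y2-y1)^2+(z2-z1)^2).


dx=-9, dy=15, dz=-34
d = sqrt(81+225+1156) = sqrt(1462) = 38.2361

38.2361


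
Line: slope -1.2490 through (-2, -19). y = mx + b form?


y + 19 = -1.2490(x + 2)
y = -1.2490x - 19 + 1.2490*(-2)
y = -1.2490x - 21.4980

y = -1.2490x - 21.4980


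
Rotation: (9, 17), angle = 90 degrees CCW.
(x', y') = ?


cos(90) = 0, sin(90) = 1
x' = 9*0 - 17*1 = -17
y' = 9*1 + 17*0 = 9

(-17, 9)


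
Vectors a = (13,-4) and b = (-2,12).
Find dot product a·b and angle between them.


a·b = 13*(-2) - 4*12 = -26 - 48 = -74
|a| = sqrt(169+16) = 13.6015
|b| = sqrt(4+144) = 12.1655
cos(theta) = -74/(sqrt(185)*sqrt(148)) = -74/sqrt(27380) = -0.447214
theta = arccos(-74/sqrt(27380)) = 116.5651 degrees

a·b = -74, theta = 116.5651 deg


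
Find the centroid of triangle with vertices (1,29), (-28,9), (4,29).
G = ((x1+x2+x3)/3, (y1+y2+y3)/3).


Gx = (1- 28+4)/3 = -23/3 = -7.6667
Gy = (29+9+29)/3 = 67/3 = 22.3333

G = (-7.6667, 22.3333)


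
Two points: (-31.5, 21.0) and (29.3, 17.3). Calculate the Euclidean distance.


dx = 29.3 + 31.5 = 60.8
dy = 17.3 - 21.0 = -3.7
d = sqrt(3696.64 + 13.69) = sqrt(3710.33) = 60.9125

60.9125


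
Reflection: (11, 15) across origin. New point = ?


Reflection rule for origin: (-x, -y)
(11, 15) -> (-11, -15)

(-11, -15)


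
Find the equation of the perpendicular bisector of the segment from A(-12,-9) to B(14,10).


Midpoint = (1, 0.5)
Slope of AB = dy/dx = 19/26 = 0.7308
Perp slope = -dx/dy = -26/19 = -1.3684
b = My - (perp slope)*Mx = 0.5 + (26*1)/19 = 0.5 + 1.3684 = 1.8684

y = -1.3684x + 1.8684


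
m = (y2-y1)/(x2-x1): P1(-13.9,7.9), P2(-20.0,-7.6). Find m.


dy = -7.6 - 7.9 = -15.5
dx = -20.0 + 13.9 = -6.1
m = -15.5/(-6.1) = 2.5410

m = 2.5410


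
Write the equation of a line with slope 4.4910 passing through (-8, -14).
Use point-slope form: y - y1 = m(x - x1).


y + 14 = 4.4910(x + 8)
y = 4.4910x - 14 - 4.4910*(-8)
y = 4.4910x + 21.9280

y = 4.4910x + 21.9280


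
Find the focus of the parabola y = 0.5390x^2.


a = 0.5390
4a = 2.1560
focus = (0, 1/2.1560) = (0, 0.4638)

Focus = (0, 0.4638)


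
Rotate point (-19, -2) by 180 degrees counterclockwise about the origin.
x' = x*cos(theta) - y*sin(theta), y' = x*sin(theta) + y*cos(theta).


cos(180) = -1, sin(180) = 0
x' = -19*(-1) + 2*0 = 19
y' = -19*0 - 2*(-1) = 2

(19, 2)


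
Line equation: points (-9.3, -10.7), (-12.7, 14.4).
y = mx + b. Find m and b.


m = (25.1)/(-3.4) = -7.3824
b = y1 - m*x1 = -10.7 - (25.1*(-9.3))/(-3.4) = -10.7 - 68.6559 = -79.3559

y = -7.3824x - 79.3559


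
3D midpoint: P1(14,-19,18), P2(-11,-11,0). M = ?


Mx = (14- 11)/2 = 1.5000
My = (-19- 11)/2 = -15.0000
Mz = (18+0)/2 = 9.0000

M = (1.5000, -15.0000, 9.0000)


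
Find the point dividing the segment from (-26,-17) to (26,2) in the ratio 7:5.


Px = (7*26 + 5*(-26))/12 = 52/12 = 4.3333
Py = (7*2 + 5*(-17))/12 = -71/12 = -5.9167

P = (4.3333, -5.9167)


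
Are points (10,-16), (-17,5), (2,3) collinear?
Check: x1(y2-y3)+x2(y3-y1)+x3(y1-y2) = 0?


10*(5-3) - 17*(3+ 16) + 2*(-16-5)
= 20 - 323 - 42 = -345

No, not collinear (determinant = -345)


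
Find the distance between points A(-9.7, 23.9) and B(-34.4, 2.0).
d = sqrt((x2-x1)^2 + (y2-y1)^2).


dx = -34.4 + 9.7 = -24.7
dy = 2.0 - 23.9 = -21.9
d = sqrt(610.09 + 479.61) = sqrt(1089.7) = 33.0106

33.0106


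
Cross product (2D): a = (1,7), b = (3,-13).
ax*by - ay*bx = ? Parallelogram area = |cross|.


cross = 1*(-13) - 7*3 = -13 - 21 = -34
Parallelogram area = |-34| = 34

cross = -34, parallelogram area = 34


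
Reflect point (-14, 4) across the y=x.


Reflection rule for y=x: (y, x)
(-14, 4) -> (4, -14)

(4, -14)


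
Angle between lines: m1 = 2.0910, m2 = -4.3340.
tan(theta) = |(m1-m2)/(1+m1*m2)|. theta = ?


m1-m2 = 6.425
1+m1*m2 = -8.062394
tan(theta) = |6.425/(-8.062394)| = 0.796910
theta = arctan(|6.425/(-8.062394)|) = 38.5517 degrees (acute angle)

38.5517 degrees


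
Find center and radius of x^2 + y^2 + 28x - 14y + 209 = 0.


h = -D/2 = -28/2 = -14
k = -E/2 = 14/2 = 7
r^2 = h^2 + k^2 - F = 196 + 49 - 209 = 36
r = 6

Center (-14, 7), radius = 6


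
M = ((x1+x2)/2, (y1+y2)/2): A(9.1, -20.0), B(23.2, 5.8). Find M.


Mx = (9.1 + 23.2)/2 = 32.3/2 = 16.1500
My = (-20.0 + 5.8)/2 = -14.2/2 = -7.1000

(16.1500, -7.1000)


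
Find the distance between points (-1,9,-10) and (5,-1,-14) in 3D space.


dx=6, dy=-10, dz=-4
d = sqrt(36+100+16) = sqrt(152) = 12.3288

12.3288


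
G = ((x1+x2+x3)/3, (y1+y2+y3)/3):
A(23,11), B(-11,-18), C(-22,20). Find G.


Gx = (23- 11- 22)/3 = -10/3 = -3.3333
Gy = (11- 18+20)/3 = 13/3 = 4.3333

G = (-3.3333, 4.3333)


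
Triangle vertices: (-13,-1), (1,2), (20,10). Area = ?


-13*(2-10) = 104
1*(10+ 1) = 11
20*(-1-2) = -60
sum = 55
Area = |55|/2 = 27.5000

27.5000 sq units


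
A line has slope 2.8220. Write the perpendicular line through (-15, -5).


Perpendicular slope = -1/m1 = -1/2.8220 = -0.3544
b2 = y0 - m2*x0 = -5 - 15/2.8220 = -5 - 5.3154 = -10.3154

y = -0.3544x - 10.3154


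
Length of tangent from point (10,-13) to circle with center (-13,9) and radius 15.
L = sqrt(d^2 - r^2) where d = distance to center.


d = sqrt((10+ 13)^2 + (-13-9)^2) = sqrt(529+484) = 31.8277
L = sqrt(1013.0000 - 225) = sqrt(788.0000) = 28.0713

28.0713


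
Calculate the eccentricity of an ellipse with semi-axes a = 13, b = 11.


c = sqrt(169-121) = sqrt(48) = 6.9282
e = c/a = sqrt(48)/13 = 0.5329

e = 0.5329


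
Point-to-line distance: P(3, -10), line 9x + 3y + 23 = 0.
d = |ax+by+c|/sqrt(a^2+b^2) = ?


|9*3 + 3*(-10) + 23| = |20| = 20
sqrt(81 + 9) = sqrt(90) = 9.4868
d = 20/sqrt(90) = 2.1082

2.1082


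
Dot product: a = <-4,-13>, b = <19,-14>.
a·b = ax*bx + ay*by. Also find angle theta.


a·b = -4*19 - 13*(-14) = -76 + 182 = 106
|a| = sqrt(16+169) = 13.6015
|b| = sqrt(361+196) = 23.6008
cos(theta) = 106/(sqrt(185)*sqrt(557)) = 106/sqrt(103045) = 0.330212
theta = arccos(106/sqrt(103045)) = 70.7184 degrees

a·b = 106, theta = 70.7184 deg


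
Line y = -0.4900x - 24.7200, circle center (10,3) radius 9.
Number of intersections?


Substitute y = -0.4900x - 24.7200: (x-10)^2 + (-0.4900x- 24.7200-3)^2 = 81
Expand to Ax^2 + Bx + C = 0, where b-k = -27.72
A = 1+m^2 = 1.2401
B = 2(m(b-k) - h) = 2(-0.4900*(-27.72) - 10) = 7.1656
C = h^2 + (b-k)^2 - r^2 = 100 + 768.3984 - 81 = 787.3984
disc = B^2-4AC = 51.3458 - 3905.8110 = -3854.4652
disc < 0

0 intersection points


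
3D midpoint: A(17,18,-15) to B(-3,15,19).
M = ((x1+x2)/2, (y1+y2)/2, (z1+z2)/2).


Mx = (17- 3)/2 = 7.0000
My = (18+15)/2 = 16.5000
Mz = (-15+19)/2 = 2.0000

M = (7.0000, 16.5000, 2.0000)


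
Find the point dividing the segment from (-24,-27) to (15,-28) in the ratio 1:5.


Px = (1*15 + 5*(-24))/6 = -105/6 = -17.5000
Py = (1*(-28) + 5*(-27))/6 = -163/6 = -27.1667

P = (-17.5000, -27.1667)


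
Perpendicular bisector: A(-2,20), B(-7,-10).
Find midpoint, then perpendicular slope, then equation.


Midpoint = (-4.5, 5)
Slope of AB = dy/dx = -30/(-5) = 6.0000
Perp slope = -dx/dy = -5/30 = -0.1667
b = My - (perp slope)*Mx = 5 + (-5*(-4.5))/(-30) = 5 - 0.7500 = 4.2500

y = -0.1667x + 4.2500


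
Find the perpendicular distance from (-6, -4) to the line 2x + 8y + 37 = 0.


|2*(-6) + 8*(-4) + 37| = |-7| = 7
sqrt(4 + 64) = sqrt(68) = 8.2462
d = 7/sqrt(68) = 0.8489

0.8489


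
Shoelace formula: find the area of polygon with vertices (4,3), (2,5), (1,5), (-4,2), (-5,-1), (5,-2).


sum(xi*y_{i+1}) = 4*5 + 2*5 + 1*2 - 4*(-1) - 5*(-2) + 5*3 = 61
sum(yi*x_{i+1}) = 3*2 + 5*1 + 5*(-4) + 2*(-5) - 1*5 - 2*4 = -32
Area = |61 + 32|/2 = 93/2 = 46.5000

46.5000 sq units


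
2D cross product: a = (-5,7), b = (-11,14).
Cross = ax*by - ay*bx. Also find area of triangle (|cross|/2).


cross = -5*14 - 7*(-11) = -70 + 77 = 7
Triangle area = |7|/2 = 7/2 = 3.5000

cross = 7, triangle area = 3.5000


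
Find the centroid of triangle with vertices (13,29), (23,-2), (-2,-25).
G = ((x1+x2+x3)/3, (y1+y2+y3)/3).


Gx = (13+23- 2)/3 = 34/3 = 11.3333
Gy = (29- 2- 25)/3 = 2/3 = 0.6667

G = (11.3333, 0.6667)


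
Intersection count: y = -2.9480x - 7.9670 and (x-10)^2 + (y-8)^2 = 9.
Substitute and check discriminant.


Substitute y = -2.9480x - 7.9670: (x-10)^2 + (-2.9480x- 7.9670-8)^2 = 9
Expand to Ax^2 + Bx + C = 0, where b-k = -15.967
A = 1+m^2 = 9.690704
B = 2(m(b-k) - h) = 2(-2.9480*(-15.967) - 10) = 74.141432
C = h^2 + (b-k)^2 - r^2 = 100 + 254.945089 - 9 = 345.945089
disc = B^2-4AC = 5496.9519 - 13409.8058 = -7912.8539
disc < 0

0 intersection points


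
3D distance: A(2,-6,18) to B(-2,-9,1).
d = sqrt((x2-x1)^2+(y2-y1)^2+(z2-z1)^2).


dx=-4, dy=-3, dz=-17
d = sqrt(16+9+289) = sqrt(314) = 17.7200

17.7200


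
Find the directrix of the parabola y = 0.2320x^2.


a = 0.2320
1/(4a) = 1.0776
directrix: y = -1.0776 = -1.0776

y = -1.0776


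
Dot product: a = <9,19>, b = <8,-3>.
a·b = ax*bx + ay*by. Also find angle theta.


a·b = 9*8 + 19*(-3) = 72 - 57 = 15
|a| = sqrt(81+361) = 21.0238
|b| = sqrt(64+9) = 8.5440
cos(theta) = 15/(sqrt(442)*sqrt(73)) = 15/sqrt(32266) = 0.083506
theta = arccos(15/sqrt(32266)) = 85.2099 degrees

a·b = 15, theta = 85.2099 deg


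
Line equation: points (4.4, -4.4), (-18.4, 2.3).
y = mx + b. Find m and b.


m = (6.7)/(-22.8) = -0.2939
b = y1 - m*x1 = -4.4 - (6.7*4.4)/(-22.8) = -4.4 + 1.2930 = -3.1070

y = -0.2939x - 3.1070


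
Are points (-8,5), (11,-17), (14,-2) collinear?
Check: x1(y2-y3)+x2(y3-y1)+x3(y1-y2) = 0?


-8*(-17+ 2) + 11*(-2-5) + 14*(5+ 17)
= 120 - 77 + 308 = 351

No, not collinear (determinant = 351)


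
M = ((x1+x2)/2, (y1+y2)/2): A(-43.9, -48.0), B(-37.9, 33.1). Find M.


Mx = (-43.9 - 37.9)/2 = -81.8/2 = -40.9000
My = (-48.0 + 33.1)/2 = -14.9/2 = -7.4500

(-40.9000, -7.4500)


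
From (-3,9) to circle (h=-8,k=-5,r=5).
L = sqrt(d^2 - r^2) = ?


d = sqrt((-3+ 8)^2 + (9+ 5)^2) = sqrt(25+196) = 14.8661
L = sqrt(221.0000 - 25) = sqrt(196.0000) = 14.0000

14.0000


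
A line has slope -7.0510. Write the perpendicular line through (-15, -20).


Perpendicular slope = -1/m1 = -1/(-7.0510) = 0.1418
b2 = y0 - m2*x0 = -20 - 15/(-7.0510) = -20 + 2.1274 = -17.8726

y = 0.1418x - 17.8726


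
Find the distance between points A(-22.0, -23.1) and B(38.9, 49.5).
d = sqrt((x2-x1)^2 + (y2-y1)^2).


dx = 38.9 + 22.0 = 60.9
dy = 49.5 + 23.1 = 72.6
d = sqrt(3708.81 + 5270.76) = sqrt(8979.57) = 94.7606

94.7606


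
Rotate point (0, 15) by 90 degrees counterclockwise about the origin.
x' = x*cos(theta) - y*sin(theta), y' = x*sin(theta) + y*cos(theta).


cos(90) = 0, sin(90) = 1
x' = 0*0 - 15*1 = -15
y' = 0*1 + 15*0 = 0

(-15, 0)


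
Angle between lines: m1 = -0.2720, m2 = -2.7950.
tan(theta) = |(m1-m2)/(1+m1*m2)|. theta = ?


m1-m2 = 2.523
1+m1*m2 = 1.76024
tan(theta) = |2.523/1.76024| = 1.433327
theta = arctan(|2.523/1.76024|) = 55.0974 degrees (acute angle)

55.0974 degrees


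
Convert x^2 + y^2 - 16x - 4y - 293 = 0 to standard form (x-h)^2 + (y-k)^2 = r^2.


h = -D/2 = 16/2 = 8
k = -E/2 = 4/2 = 2
r^2 = h^2 + k^2 - F = 64 + 4 + 293 = 361
r = 19

Center (8, 2), radius = 19


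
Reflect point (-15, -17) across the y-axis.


Reflection rule for y-axis: (-x, y)
(-15, -17) -> (15, -17)

(15, -17)


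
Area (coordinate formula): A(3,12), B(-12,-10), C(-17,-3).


3*(-10+ 3) = -21
-12*(-3-12) = 180
-17*(12+ 10) = -374
sum = -215
Area = |-215|/2 = 107.5000

107.5000 sq units


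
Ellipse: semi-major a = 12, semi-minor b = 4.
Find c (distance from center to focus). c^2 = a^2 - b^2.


c^2 = 12^2 - 4^2 = 144 - 16 = 128
c = sqrt(128) = 11.3137

c = 11.3137


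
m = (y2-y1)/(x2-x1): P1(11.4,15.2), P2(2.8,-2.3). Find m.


dy = -2.3 - 15.2 = -17.5
dx = 2.8 - 11.4 = -8.6
m = -17.5/(-8.6) = 2.0349

m = 2.0349


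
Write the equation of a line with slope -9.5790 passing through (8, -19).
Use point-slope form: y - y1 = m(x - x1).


y + 19 = -9.5790(x - 8)
y = -9.5790x - 19 + 9.5790*8
y = -9.5790x + 57.6320

y = -9.5790x + 57.6320


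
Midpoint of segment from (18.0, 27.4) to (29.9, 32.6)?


Mx = (18.0 + 29.9)/2 = 47.9/2 = 23.9500
My = (27.4 + 32.6)/2 = 60.0/2 = 30.0000

(23.9500, 30.0000)


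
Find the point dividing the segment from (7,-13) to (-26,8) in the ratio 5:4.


Px = (5*(-26) + 4*7)/9 = -102/9 = -11.3333
Py = (5*8 + 4*(-13))/9 = -12/9 = -1.3333

P = (-11.3333, -1.3333)


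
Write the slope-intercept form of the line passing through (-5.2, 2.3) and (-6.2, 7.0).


m = (4.7)/(-1.0) = -4.7000
b = y1 - m*x1 = 2.3 - (4.7*(-5.2))/(-1.0) = 2.3 - 24.4400 = -22.1400

y = -4.7000x - 22.1400


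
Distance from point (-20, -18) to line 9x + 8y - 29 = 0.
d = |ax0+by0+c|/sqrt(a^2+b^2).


|9*(-20) + 8*(-18) - 29| = |-353| = 353
sqrt(81 + 64) = sqrt(145) = 12.0416
d = 353/sqrt(145) = 29.3151

29.3151


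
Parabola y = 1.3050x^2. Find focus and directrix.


a = 1.3050
1/(4a) = 0.1916
Focus = (0, 0.1916)
Directrix: y = -0.1916

Focus = (0, 0.1916), Directrix: y = -0.1916


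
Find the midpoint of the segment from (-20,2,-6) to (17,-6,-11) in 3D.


Mx = (-20+17)/2 = -1.5000
My = (2- 6)/2 = -2.0000
Mz = (-6- 11)/2 = -8.5000

M = (-1.5000, -2.0000, -8.5000)


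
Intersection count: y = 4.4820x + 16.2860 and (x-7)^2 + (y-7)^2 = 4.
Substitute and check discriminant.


Substitute y = 4.4820x + 16.2860: (x-7)^2 + (4.4820x+16.2860-7)^2 = 4
Expand to Ax^2 + Bx + C = 0, where b-k = 9.286
A = 1+m^2 = 21.088324
B = 2(m(b-k) - h) = 2(4.4820*9.286 - 7) = 69.239704
C = h^2 + (b-k)^2 - r^2 = 49 + 86.229796 - 4 = 131.229796
disc = B^2-4AC = 4794.1366 - 11069.6658 = -6275.5292
disc < 0

0 intersection points


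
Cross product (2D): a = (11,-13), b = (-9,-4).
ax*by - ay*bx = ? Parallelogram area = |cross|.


cross = 11*(-4) + 13*(-9) = -44 - 117 = -161
Parallelogram area = |-161| = 161

cross = -161, parallelogram area = 161


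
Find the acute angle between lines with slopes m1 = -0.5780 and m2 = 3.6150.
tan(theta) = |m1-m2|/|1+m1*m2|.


m1-m2 = -4.193
1+m1*m2 = -1.08947
tan(theta) = |-4.193/(-1.08947)| = 3.848660
theta = arctan(|-4.193/(-1.08947)|) = 75.4349 degrees (acute angle)

75.4349 degrees


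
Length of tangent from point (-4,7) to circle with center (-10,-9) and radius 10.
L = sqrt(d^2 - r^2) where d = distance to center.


d = sqrt((-4+ 10)^2 + (7+ 9)^2) = sqrt(36+256) = 17.0880
L = sqrt(292.0000 - 100) = sqrt(192.0000) = 13.8564

13.8564


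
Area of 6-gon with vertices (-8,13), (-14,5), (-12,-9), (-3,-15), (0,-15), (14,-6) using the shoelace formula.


sum(xi*y_{i+1}) = -8*5 - 14*(-9) - 12*(-15) - 3*(-15) + 0*(-6) + 14*13 = 493
sum(yi*x_{i+1}) = 13*(-14) + 5*(-12) - 9*(-3) - 15*0 - 15*14 - 6*(-8) = -377
Area = |493 + 377|/2 = 870/2 = 435.0000

435.0000 sq units


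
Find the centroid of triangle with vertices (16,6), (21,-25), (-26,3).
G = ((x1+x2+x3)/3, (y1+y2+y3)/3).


Gx = (16+21- 26)/3 = 11/3 = 3.6667
Gy = (6- 25+3)/3 = -16/3 = -5.3333

G = (3.6667, -5.3333)


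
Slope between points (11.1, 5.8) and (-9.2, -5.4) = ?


dy = -5.4 - 5.8 = -11.2
dx = -9.2 - 11.1 = -20.3
m = -11.2/(-20.3) = 0.5517

m = 0.5517


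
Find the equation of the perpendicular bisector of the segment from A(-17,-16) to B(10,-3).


Midpoint = (-3.5, -9.5)
Slope of AB = dy/dx = 13/27 = 0.4815
Perp slope = -dx/dy = -27/13 = -2.0769
b = My - (perp slope)*Mx = -9.5 + (27*(-3.5))/13 = -9.5 - 7.2692 = -16.7692

y = -2.0769x - 16.7692


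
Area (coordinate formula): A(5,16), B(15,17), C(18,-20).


5*(17+ 20) = 185
15*(-20-16) = -540
18*(16-17) = -18
sum = -373
Area = |-373|/2 = 186.5000

186.5000 sq units


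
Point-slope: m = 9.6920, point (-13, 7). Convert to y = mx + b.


y - 7 = 9.6920(x + 13)
y = 9.6920x + 7 - 9.6920*(-13)
y = 9.6920x + 132.9960

y = 9.6920x + 132.9960


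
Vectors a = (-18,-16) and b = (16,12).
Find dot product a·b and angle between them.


a·b = -18*16 - 16*12 = -288 - 192 = -480
|a| = sqrt(324+256) = 24.0832
|b| = sqrt(256+144) = 20.0000
cos(theta) = -480/(sqrt(580)*sqrt(400)) = -480/sqrt(232000) = -0.996546
theta = arccos(-480/sqrt(232000)) = 175.2364 degrees

a·b = -480, theta = 175.2364 deg


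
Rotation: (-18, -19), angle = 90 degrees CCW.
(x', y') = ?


cos(90) = 0, sin(90) = 1
x' = -18*0 + 19*1 = 19
y' = -18*1 - 19*0 = -18

(19, -18)


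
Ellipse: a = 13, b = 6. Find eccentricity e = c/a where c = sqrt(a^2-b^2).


c = sqrt(169-36) = sqrt(133) = 11.5326
e = c/a = sqrt(133)/13 = 0.8871

e = 0.8871


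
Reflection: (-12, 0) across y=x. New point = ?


Reflection rule for y=x: (y, x)
(-12, 0) -> (0, -12)

(0, -12)


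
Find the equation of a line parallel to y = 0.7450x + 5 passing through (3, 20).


Parallel lines have equal slopes.
m2 = 0.7450
b2 = 20 - 0.7450*3 = 17.7650

y = 0.7450x + 17.7650


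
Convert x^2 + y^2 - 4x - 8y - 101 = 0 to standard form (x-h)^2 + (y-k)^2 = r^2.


h = -D/2 = 4/2 = 2
k = -E/2 = 8/2 = 4
r^2 = h^2 + k^2 - F = 4 + 16 + 101 = 121
r = 11

Center (2, 4), radius = 11


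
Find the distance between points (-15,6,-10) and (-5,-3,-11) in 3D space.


dx=10, dy=-9, dz=-1
d = sqrt(100+81+1) = sqrt(182) = 13.4907

13.4907


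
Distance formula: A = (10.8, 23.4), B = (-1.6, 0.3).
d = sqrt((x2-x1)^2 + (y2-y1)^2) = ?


dx = -1.6 - 10.8 = -12.4
dy = 0.3 - 23.4 = -23.1
d = sqrt(153.76 + 533.61) = sqrt(687.37) = 26.2177

26.2177


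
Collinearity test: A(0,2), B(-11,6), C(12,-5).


0*(6+ 5) - 11*(-5-2) + 12*(2-6)
= 0 + 77 - 48 = 29

No, not collinear (determinant = 29)


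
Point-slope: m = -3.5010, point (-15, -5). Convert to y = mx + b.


y + 5 = -3.5010(x + 15)
y = -3.5010x - 5 + 3.5010*(-15)
y = -3.5010x - 57.5150

y = -3.5010x - 57.5150


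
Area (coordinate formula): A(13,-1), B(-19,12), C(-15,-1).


13*(12+ 1) = 169
-19*(-1+ 1) = 0
-15*(-1-12) = 195
sum = 364
Area = |364|/2 = 182.0000

182.0000 sq units


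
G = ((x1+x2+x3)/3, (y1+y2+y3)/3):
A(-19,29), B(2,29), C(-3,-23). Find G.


Gx = (-19+2- 3)/3 = -20/3 = -6.6667
Gy = (29+29- 23)/3 = 35/3 = 11.6667

G = (-6.6667, 11.6667)


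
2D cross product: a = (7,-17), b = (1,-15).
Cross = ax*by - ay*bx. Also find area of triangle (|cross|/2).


cross = 7*(-15) + 17*1 = -105 + 17 = -88
Triangle area = |-88|/2 = 88/2 = 44.0000

cross = -88, triangle area = 44.0000


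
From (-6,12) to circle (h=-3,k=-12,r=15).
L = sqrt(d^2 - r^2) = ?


d = sqrt((-6+ 3)^2 + (12+ 12)^2) = sqrt(9+576) = 24.1868
L = sqrt(585.0000 - 225) = sqrt(360.0000) = 18.9737

18.9737


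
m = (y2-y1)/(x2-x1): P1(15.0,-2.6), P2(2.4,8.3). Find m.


dy = 8.3 + 2.6 = 10.9
dx = 2.4 - 15.0 = -12.6
m = 10.9/(-12.6) = -0.8651

m = -0.8651


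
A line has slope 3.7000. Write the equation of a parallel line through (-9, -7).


Parallel lines have equal slopes.
m2 = 3.7000
b2 = -7 - 3.7000*(-9) = 26.3000

y = 3.7000x + 26.3000


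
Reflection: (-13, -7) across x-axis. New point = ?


Reflection rule for x-axis: (x, -y)
(-13, -7) -> (-13, 7)

(-13, 7)


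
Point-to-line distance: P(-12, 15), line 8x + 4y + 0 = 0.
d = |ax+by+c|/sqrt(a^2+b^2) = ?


|8*(-12) + 4*15 + 0| = |-36| = 36
sqrt(64 + 16) = sqrt(80) = 8.9443
d = 36/sqrt(80) = 4.0249

4.0249


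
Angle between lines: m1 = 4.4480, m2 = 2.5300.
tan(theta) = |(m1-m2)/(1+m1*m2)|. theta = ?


m1-m2 = 1.918
1+m1*m2 = 12.25344
tan(theta) = |1.918/12.25344| = 0.156527
theta = arctan(|1.918/12.25344|) = 8.8962 degrees (acute angle)

8.8962 degrees


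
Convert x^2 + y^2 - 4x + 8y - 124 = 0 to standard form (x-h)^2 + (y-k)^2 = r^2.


h = -D/2 = 4/2 = 2
k = -E/2 = -8/2 = -4
r^2 = h^2 + k^2 - F = 4 + 16 + 124 = 144
r = 12

Center (2, -4), radius = 12


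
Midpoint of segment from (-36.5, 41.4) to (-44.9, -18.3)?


Mx = (-36.5 - 44.9)/2 = -81.4/2 = -40.7000
My = (41.4 - 18.3)/2 = 23.1/2 = 11.5500

(-40.7000, 11.5500)


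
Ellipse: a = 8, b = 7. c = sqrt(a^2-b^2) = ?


c^2 = 8^2 - 7^2 = 64 - 49 = 15
c = sqrt(15) = 3.8730

c = 3.8730


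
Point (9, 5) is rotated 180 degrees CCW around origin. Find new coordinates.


cos(180) = -1, sin(180) = 0
x' = 9*(-1) - 5*0 = -9
y' = 9*0 + 5*(-1) = -5

(-9, -5)


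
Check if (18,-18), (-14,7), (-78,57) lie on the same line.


18*(7-57) - 14*(57+ 18) - 78*(-18-7)
= -900 - 1050 + 1950 = 0

Yes, collinear (determinant = 0)


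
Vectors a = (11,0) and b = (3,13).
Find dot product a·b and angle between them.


a·b = 11*3 + 0*13 = 33 + 0 = 33
|a| = sqrt(121+0) = 11.0000
|b| = sqrt(9+169) = 13.3417
cos(theta) = 33/(sqrt(121)*sqrt(178)) = 33/sqrt(21538) = 0.224860
theta = arccos(33/sqrt(21538)) = 77.0054 degrees

a·b = 33, theta = 77.0054 deg


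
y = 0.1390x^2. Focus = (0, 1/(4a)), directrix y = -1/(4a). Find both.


a = 0.1390
1/(4a) = 1.7986
Focus = (0, 1.7986)
Directrix: y = -1.7986

Focus = (0, 1.7986), Directrix: y = -1.7986


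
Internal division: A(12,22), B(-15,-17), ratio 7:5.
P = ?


Px = (7*(-15) + 5*12)/12 = -45/12 = -3.7500
Py = (7*(-17) + 5*22)/12 = -9/12 = -0.7500

P = (-3.7500, -0.7500)


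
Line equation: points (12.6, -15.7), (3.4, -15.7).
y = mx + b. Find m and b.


m = (0.0)/(-9.2) = 0
b = y1 - m*x1 = -15.7 - (0.0*12.6)/(-9.2) = -15.7 - 0 = -15.7000

y = 0x - 15.7000


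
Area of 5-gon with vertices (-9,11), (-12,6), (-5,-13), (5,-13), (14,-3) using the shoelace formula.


sum(xi*y_{i+1}) = -9*6 - 12*(-13) - 5*(-13) + 5*(-3) + 14*11 = 306
sum(yi*x_{i+1}) = 11*(-12) + 6*(-5) - 13*5 - 13*14 - 3*(-9) = -382
Area = |306 + 382|/2 = 688/2 = 344.0000

344.0000 sq units


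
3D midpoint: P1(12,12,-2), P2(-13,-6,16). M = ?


Mx = (12- 13)/2 = -0.5000
My = (12- 6)/2 = 3.0000
Mz = (-2+16)/2 = 7.0000

M = (-0.5000, 3.0000, 7.0000)


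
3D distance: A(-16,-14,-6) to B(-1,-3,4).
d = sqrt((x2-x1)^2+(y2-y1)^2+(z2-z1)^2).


dx=15, dy=11, dz=10
d = sqrt(225+121+100) = sqrt(446) = 21.1187

21.1187


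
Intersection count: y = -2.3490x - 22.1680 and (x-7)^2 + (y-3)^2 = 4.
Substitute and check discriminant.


Substitute y = -2.3490x - 22.1680: (x-7)^2 + (-2.3490x- 22.1680-3)^2 = 4
Expand to Ax^2 + Bx + C = 0, where b-k = -25.168
A = 1+m^2 = 6.517801
B = 2(m(b-k) - h) = 2(-2.3490*(-25.168) - 7) = 104.239264
C = h^2 + (b-k)^2 - r^2 = 49 + 633.428224 - 4 = 678.428224
disc = B^2-4AC = 10865.8242 - 17687.4406 = -6821.6164
disc < 0

0 intersection points


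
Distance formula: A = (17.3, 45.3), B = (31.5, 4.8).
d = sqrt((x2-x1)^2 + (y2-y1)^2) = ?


dx = 31.5 - 17.3 = 14.2
dy = 4.8 - 45.3 = -40.5
d = sqrt(201.64 + 1640.25) = sqrt(1841.89) = 42.9172

42.9172


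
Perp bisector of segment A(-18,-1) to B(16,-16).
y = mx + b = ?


Midpoint = (-1, -8.5)
Slope of AB = dy/dx = -15/34 = -0.4412
Perp slope = -dx/dy = 34/15 = 2.2667
b = My - (perp slope)*Mx = -8.5 + (34*(-1))/(-15) = -8.5 + 2.2667 = -6.2333

y = 2.2667x - 6.2333


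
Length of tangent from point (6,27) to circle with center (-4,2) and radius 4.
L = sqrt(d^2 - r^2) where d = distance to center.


d = sqrt((6+ 4)^2 + (27-2)^2) = sqrt(100+625) = 26.9258
L = sqrt(725.0000 - 16) = sqrt(709.0000) = 26.6271

26.6271


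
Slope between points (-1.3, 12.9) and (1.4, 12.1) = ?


dy = 12.1 - 12.9 = -0.8
dx = 1.4 + 1.3 = 2.7
m = -0.8/2.7 = -0.2963

m = -0.2963


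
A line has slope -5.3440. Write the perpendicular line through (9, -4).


Perpendicular slope = -1/m1 = -1/(-5.3440) = 0.1871
b2 = y0 - m2*x0 = -4 + 9/(-5.3440) = -4 - 1.6841 = -5.6841

y = 0.1871x - 5.6841


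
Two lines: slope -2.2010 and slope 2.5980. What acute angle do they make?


m1-m2 = -4.799
1+m1*m2 = -4.718198
tan(theta) = |-4.799/(-4.718198)| = 1.017126
theta = arctan(|-4.799/(-4.718198)|) = 45.4864 degrees (acute angle)

45.4864 degrees


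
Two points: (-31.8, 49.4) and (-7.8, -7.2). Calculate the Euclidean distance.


dx = -7.8 + 31.8 = 24.0
dy = -7.2 - 49.4 = -56.6
d = sqrt(576.0 + 3203.56) = sqrt(3779.56) = 61.4781

61.4781


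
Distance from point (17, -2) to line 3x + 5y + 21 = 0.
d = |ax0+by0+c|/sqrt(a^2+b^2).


|3*17 + 5*(-2) + 21| = |62| = 62
sqrt(9 + 25) = sqrt(34) = 5.8310
d = 62/sqrt(34) = 10.6329

10.6329


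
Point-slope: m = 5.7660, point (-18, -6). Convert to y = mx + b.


y + 6 = 5.7660(x + 18)
y = 5.7660x - 6 - 5.7660*(-18)
y = 5.7660x + 97.7880

y = 5.7660x + 97.7880


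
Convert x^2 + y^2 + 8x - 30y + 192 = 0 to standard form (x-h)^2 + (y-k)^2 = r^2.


h = -D/2 = -8/2 = -4
k = -E/2 = 30/2 = 15
r^2 = h^2 + k^2 - F = 16 + 225 - 192 = 49
r = 7

Center (-4, 15), radius = 7


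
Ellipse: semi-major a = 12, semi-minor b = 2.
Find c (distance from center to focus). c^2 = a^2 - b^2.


c^2 = 12^2 - 2^2 = 144 - 4 = 140
c = sqrt(140) = 11.8322

c = 11.8322


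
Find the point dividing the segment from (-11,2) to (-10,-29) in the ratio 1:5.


Px = (1*(-10) + 5*(-11))/6 = -65/6 = -10.8333
Py = (1*(-29) + 5*2)/6 = -19/6 = -3.1667

P = (-10.8333, -3.1667)


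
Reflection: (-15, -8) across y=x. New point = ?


Reflection rule for y=x: (y, x)
(-15, -8) -> (-8, -15)

(-8, -15)


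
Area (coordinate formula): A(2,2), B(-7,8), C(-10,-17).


2*(8+ 17) = 50
-7*(-17-2) = 133
-10*(2-8) = 60
sum = 243
Area = |243|/2 = 121.5000

121.5000 sq units


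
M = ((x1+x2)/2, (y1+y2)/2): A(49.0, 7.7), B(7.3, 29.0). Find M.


Mx = (49.0 + 7.3)/2 = 56.3/2 = 28.1500
My = (7.7 + 29.0)/2 = 36.7/2 = 18.3500

(28.1500, 18.3500)


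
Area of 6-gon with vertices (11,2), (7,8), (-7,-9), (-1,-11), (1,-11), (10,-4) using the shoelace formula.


sum(xi*y_{i+1}) = 11*8 + 7*(-9) - 7*(-11) - 1*(-11) + 1*(-4) + 10*2 = 129
sum(yi*x_{i+1}) = 2*7 + 8*(-7) - 9*(-1) - 11*1 - 11*10 - 4*11 = -198
Area = |129 + 198|/2 = 327/2 = 163.5000

163.5000 sq units


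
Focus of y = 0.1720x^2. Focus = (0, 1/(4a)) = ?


a = 0.1720
4a = 0.6880
focus = (0, 1/0.6880) = (0, 1.4535)

Focus = (0, 1.4535)


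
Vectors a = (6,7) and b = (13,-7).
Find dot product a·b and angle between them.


a·b = 6*13 + 7*(-7) = 78 - 49 = 29
|a| = sqrt(36+49) = 9.2195
|b| = sqrt(169+49) = 14.7648
cos(theta) = 29/(sqrt(85)*sqrt(218)) = 29/sqrt(18530) = 0.213040
theta = arccos(29/sqrt(18530)) = 77.6995 degrees

a·b = 29, theta = 77.6995 deg


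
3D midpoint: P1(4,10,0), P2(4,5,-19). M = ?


Mx = (4+4)/2 = 4.0000
My = (10+5)/2 = 7.5000
Mz = (0- 19)/2 = -9.5000

M = (4.0000, 7.5000, -9.5000)


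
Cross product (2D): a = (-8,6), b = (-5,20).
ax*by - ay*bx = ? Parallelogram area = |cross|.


cross = -8*20 - 6*(-5) = -160 + 30 = -130
Parallelogram area = |-130| = 130

cross = -130, parallelogram area = 130


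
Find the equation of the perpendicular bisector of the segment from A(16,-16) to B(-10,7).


Midpoint = (3, -4.5)
Slope of AB = dy/dx = 23/(-26) = -0.8846
Perp slope = -dx/dy = 26/23 = 1.1304
b = My - (perp slope)*Mx = -4.5 + (-26*3)/23 = -4.5 - 3.3913 = -7.8913

y = 1.1304x - 7.8913


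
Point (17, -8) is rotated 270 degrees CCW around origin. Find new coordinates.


cos(270) = 0, sin(270) = -1
x' = 17*0 + 8*(-1) = -8
y' = 17*(-1) - 8*0 = -17

(-8, -17)


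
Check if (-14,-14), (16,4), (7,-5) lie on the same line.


-14*(4+ 5) + 16*(-5+ 14) + 7*(-14-4)
= -126 + 144 - 126 = -108

No, not collinear (determinant = -108)


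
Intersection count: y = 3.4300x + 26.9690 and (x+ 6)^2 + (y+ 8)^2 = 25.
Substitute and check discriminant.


Substitute y = 3.4300x + 26.9690: (x+ 6)^2 + (3.4300x+26.9690+ 8)^2 = 25
Expand to Ax^2 + Bx + C = 0, where b-k = 34.969
A = 1+m^2 = 12.7649
B = 2(m(b-k) - h) = 2(3.4300*34.969 + 6) = 251.88734
C = h^2 + (b-k)^2 - r^2 = 36 + 1222.830961 - 25 = 1233.830961
disc = B^2-4AC = 63447.2321 - 62998.9153 = 448.3168
disc > 0

2 intersection points


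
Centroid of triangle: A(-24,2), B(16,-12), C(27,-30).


Gx = (-24+16+27)/3 = 19/3 = 6.3333
Gy = (2- 12- 30)/3 = -40/3 = -13.3333

G = (6.3333, -13.3333)


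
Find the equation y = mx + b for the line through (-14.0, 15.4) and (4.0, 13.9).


m = (-1.5)/(18.0) = -0.0833
b = y1 - m*x1 = 15.4 - (-1.5*(-14.0))/(18.0) = 15.4 - 1.1667 = 14.2333

y = -0.0833x + 14.2333


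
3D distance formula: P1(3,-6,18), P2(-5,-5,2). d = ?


dx=-8, dy=1, dz=-16
d = sqrt(64+1+256) = sqrt(321) = 17.9165

17.9165


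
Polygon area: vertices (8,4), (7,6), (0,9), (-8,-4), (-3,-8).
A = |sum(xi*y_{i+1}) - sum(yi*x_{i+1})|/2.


sum(xi*y_{i+1}) = 8*6 + 7*9 + 0*(-4) - 8*(-8) - 3*4 = 163
sum(yi*x_{i+1}) = 4*7 + 6*0 + 9*(-8) - 4*(-3) - 8*8 = -96
Area = |163 + 96|/2 = 259/2 = 129.5000

129.5000 sq units


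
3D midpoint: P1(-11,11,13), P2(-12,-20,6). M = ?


Mx = (-11- 12)/2 = -11.5000
My = (11- 20)/2 = -4.5000
Mz = (13+6)/2 = 9.5000

M = (-11.5000, -4.5000, 9.5000)


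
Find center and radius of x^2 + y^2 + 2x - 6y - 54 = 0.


h = -D/2 = -2/2 = -1
k = -E/2 = 6/2 = 3
r^2 = h^2 + k^2 - F = 1 + 9 + 54 = 64
r = 8

Center (-1, 3), radius = 8


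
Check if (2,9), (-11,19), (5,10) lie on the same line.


2*(19-10) - 11*(10-9) + 5*(9-19)
= 18 - 11 - 50 = -43

No, not collinear (determinant = -43)


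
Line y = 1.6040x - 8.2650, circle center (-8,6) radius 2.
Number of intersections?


Substitute y = 1.6040x - 8.2650: (x+ 8)^2 + (1.6040x- 8.2650-6)^2 = 4
Expand to Ax^2 + Bx + C = 0, where b-k = -14.265
A = 1+m^2 = 3.572816
B = 2(m(b-k) - h) = 2(1.6040*(-14.265) + 8) = -29.76212
C = h^2 + (b-k)^2 - r^2 = 64 + 203.490225 - 4 = 263.490225
disc = B^2-4AC = 885.7838 - 3765.6084 = -2879.8246
disc < 0

0 intersection points


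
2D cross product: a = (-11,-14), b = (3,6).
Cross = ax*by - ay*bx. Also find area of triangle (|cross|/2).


cross = -11*6 + 14*3 = -66 + 42 = -24
Triangle area = |-24|/2 = 24/2 = 12.0000

cross = -24, triangle area = 12.0000


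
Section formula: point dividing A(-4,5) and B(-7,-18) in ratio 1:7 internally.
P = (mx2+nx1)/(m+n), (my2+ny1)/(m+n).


Px = (1*(-7) + 7*(-4))/8 = -35/8 = -4.3750
Py = (1*(-18) + 7*5)/8 = 17/8 = 2.1250

P = (-4.3750, 2.1250)


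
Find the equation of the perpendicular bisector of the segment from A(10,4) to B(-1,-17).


Midpoint = (4.5, -6.5)
Slope of AB = dy/dx = -21/(-11) = 1.9091
Perp slope = -dx/dy = -11/21 = -0.5238
b = My - (perp slope)*Mx = -6.5 + (-11*4.5)/(-21) = -6.5 + 2.3571 = -4.1429

y = -0.5238x - 4.1429


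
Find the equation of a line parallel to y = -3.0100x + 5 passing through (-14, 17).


Parallel lines have equal slopes.
m2 = -3.0100
b2 = 17 + 3.0100*(-14) = -25.1400

y = -3.0100x - 25.1400


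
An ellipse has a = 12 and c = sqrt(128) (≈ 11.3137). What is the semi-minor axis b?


b^2 = 12^2 - (sqrt(128))^2 = 144 - 128 = 16
b = sqrt(16) = 4

b = 4


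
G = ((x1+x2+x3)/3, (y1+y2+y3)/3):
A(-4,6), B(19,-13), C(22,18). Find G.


Gx = (-4+19+22)/3 = 37/3 = 12.3333
Gy = (6- 13+18)/3 = 11/3 = 3.6667

G = (12.3333, 3.6667)


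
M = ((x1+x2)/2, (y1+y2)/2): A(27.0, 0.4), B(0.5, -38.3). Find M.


Mx = (27.0 + 0.5)/2 = 27.5/2 = 13.7500
My = (0.4 - 38.3)/2 = -37.9/2 = -18.9500

(13.7500, -18.9500)
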